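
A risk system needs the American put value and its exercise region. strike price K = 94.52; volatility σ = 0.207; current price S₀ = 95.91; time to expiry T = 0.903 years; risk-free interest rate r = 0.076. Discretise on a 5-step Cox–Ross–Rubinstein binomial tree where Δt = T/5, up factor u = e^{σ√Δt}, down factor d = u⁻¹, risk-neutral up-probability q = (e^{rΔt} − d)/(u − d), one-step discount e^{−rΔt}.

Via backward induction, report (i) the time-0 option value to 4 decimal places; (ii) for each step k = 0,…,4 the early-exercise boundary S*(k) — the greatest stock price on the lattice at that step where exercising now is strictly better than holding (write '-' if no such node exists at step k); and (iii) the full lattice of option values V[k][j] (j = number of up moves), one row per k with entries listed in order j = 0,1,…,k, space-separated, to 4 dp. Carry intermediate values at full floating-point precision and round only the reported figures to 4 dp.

price = 4.8332
boundary = - - 80.4369 73.6632 80.4369
tree:
4.8332
8.4117 2.1011
14.0831 4.1003 0.5599
20.8568 7.7668 1.2798 0.0000
27.0600 14.0831 2.9253 0.0000 0.0000
32.7409 20.8568 6.6866 0.0000 0.0000 0.0000

Δt=0.18060  u=1.09195  d=0.91579  q=0.55647  discount=0.98637
step 5 (expiry): payoffs max(K−S,0) = 32.7409 20.8568 6.6866 0.0000 0.0000 0.0000
step 4: (k=4,j=0): S=67.4600, (K−S)⁺=27.0600, hold=25.7715 ⇒ V=27.0600 exercise | (k=4,j=1): S=80.4369, (K−S)⁺=14.0831, hold=12.7947 ⇒ V=14.0831 exercise | (k=4,j=2): S=95.9100, (K−S)⁺=0.0000, hold=2.9253 ⇒ V=2.9253 continue | (k=4,j=3): S=114.3596, (K−S)⁺=0.0000, hold=0.0000 ⇒ V=0.0000 continue | (k=4,j=4): S=136.3583, (K−S)⁺=0.0000, hold=0.0000 ⇒ V=0.0000 continue  boundary S*=80.4369
step 3: (k=3,j=0): S=73.6632, (K−S)⁺=20.8568, hold=19.5683 ⇒ V=20.8568 exercise | (k=3,j=1): S=87.8334, (K−S)⁺=6.6866, hold=7.7668 ⇒ V=7.7668 continue | (k=3,j=2): S=104.7293, (K−S)⁺=0.0000, hold=1.2798 ⇒ V=1.2798 continue | (k=3,j=3): S=124.8755, (K−S)⁺=0.0000, hold=0.0000 ⇒ V=0.0000 continue  boundary S*=73.6632
step 2: (k=2,j=0): S=80.4369, (K−S)⁺=14.0831, hold=13.3875 ⇒ V=14.0831 exercise | (k=2,j=1): S=95.9100, (K−S)⁺=0.0000, hold=4.1003 ⇒ V=4.1003 continue | (k=2,j=2): S=114.3596, (K−S)⁺=0.0000, hold=0.5599 ⇒ V=0.5599 continue  boundary S*=80.4369
step 1: (k=1,j=0): S=87.8334, (K−S)⁺=6.6866, hold=8.4117 ⇒ V=8.4117 continue | (k=1,j=1): S=104.7293, (K−S)⁺=0.0000, hold=2.1011 ⇒ V=2.1011 continue  boundary S*=-
step 0: (k=0,j=0): S=95.9100, (K−S)⁺=0.0000, hold=4.8332 ⇒ V=4.8332 continue  boundary S*=-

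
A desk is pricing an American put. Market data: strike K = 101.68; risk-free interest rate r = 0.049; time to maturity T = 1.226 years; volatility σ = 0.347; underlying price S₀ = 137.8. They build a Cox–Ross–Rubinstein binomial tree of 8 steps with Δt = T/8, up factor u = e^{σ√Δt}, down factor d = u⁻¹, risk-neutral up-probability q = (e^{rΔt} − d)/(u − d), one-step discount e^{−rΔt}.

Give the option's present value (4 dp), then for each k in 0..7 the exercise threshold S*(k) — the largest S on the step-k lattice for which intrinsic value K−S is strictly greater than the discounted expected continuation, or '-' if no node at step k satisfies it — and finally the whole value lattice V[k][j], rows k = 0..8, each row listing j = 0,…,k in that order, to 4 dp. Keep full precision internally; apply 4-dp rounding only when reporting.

params: Δt=0.15325 u=1.14550 d=0.87298 q=0.49375 e^(-rΔt)=0.99252
t_8 payoffs: 55.1974 40.6870 21.6469 0.0000 0.0000 0.0000 0.0000 0.0000 0.0000
t_7: node(7,0) S=53.2458 payoff=48.4342 vs cont=47.6735 → 48.4342 [stop]  node(7,1) S=69.8675 payoff=31.8125 vs cont=31.0518 → 31.8125 [stop]  node(7,2) S=91.6779 payoff=10.0021 vs cont=10.8767 → 10.8767 [wait]  node(7,3) S=120.2969 payoff=0.0000 vs cont=0.0000 → 0.0000 [wait]  node(7,4) S=157.8498 payoff=0.0000 vs cont=0.0000 → 0.0000 [wait]  node(7,5) S=207.1256 payoff=0.0000 vs cont=0.0000 → 0.0000 [wait]  node(7,6) S=271.7837 payoff=0.0000 vs cont=0.0000 → 0.0000 [wait]  node(7,7) S=356.6261 payoff=0.0000 vs cont=0.0000 → 0.0000 [wait]  ⇒ S*(7)=69.8675
t_6: node(6,0) S=60.9930 payoff=40.6870 vs cont=39.9263 → 40.6870 [stop]  node(6,1) S=80.0331 payoff=21.6469 vs cont=21.3148 → 21.6469 [stop]  node(6,2) S=105.0170 payoff=0.0000 vs cont=5.4651 → 5.4651 [wait]  node(6,3) S=137.8000 payoff=0.0000 vs cont=0.0000 → 0.0000 [wait]  node(6,4) S=180.8168 payoff=0.0000 vs cont=0.0000 → 0.0000 [wait]  node(6,5) S=237.2622 payoff=0.0000 vs cont=0.0000 → 0.0000 [wait]  node(6,6) S=311.3281 payoff=0.0000 vs cont=0.0000 → 0.0000 [wait]  ⇒ S*(6)=80.0331
t_5: node(5,0) S=69.8675 payoff=31.8125 vs cont=31.0518 → 31.8125 [stop]  node(5,1) S=91.6779 payoff=10.0021 vs cont=13.5550 → 13.5550 [wait]  node(5,2) S=120.2969 payoff=0.0000 vs cont=2.7460 → 2.7460 [wait]  node(5,3) S=157.8498 payoff=0.0000 vs cont=0.0000 → 0.0000 [wait]  node(5,4) S=207.1256 payoff=0.0000 vs cont=0.0000 → 0.0000 [wait]  node(5,5) S=271.7837 payoff=0.0000 vs cont=0.0000 → 0.0000 [wait]  ⇒ S*(5)=69.8675
t_4: node(4,0) S=80.0331 payoff=21.6469 vs cont=22.6273 → 22.6273 [wait]  node(4,1) S=105.0170 payoff=0.0000 vs cont=8.1566 → 8.1566 [wait]  node(4,2) S=137.8000 payoff=0.0000 vs cont=1.3798 → 1.3798 [wait]  node(4,3) S=180.8168 payoff=0.0000 vs cont=0.0000 → 0.0000 [wait]  node(4,4) S=237.2622 payoff=0.0000 vs cont=0.0000 → 0.0000 [wait]  ⇒ S*(4)=-
t_3: node(3,0) S=91.6779 payoff=10.0021 vs cont=15.3665 → 15.3665 [wait]  node(3,1) S=120.2969 payoff=0.0000 vs cont=4.7745 → 4.7745 [wait]  node(3,2) S=157.8498 payoff=0.0000 vs cont=0.6933 → 0.6933 [wait]  node(3,3) S=207.1256 payoff=0.0000 vs cont=0.0000 → 0.0000 [wait]  ⇒ S*(3)=-
t_2: node(2,0) S=105.0170 payoff=0.0000 vs cont=10.0609 → 10.0609 [wait]  node(2,1) S=137.8000 payoff=0.0000 vs cont=2.7388 → 2.7388 [wait]  node(2,2) S=180.8168 payoff=0.0000 vs cont=0.3483 → 0.3483 [wait]  ⇒ S*(2)=-
t_1: node(1,0) S=120.2969 payoff=0.0000 vs cont=6.3974 → 6.3974 [wait]  node(1,1) S=157.8498 payoff=0.0000 vs cont=1.5468 → 1.5468 [wait]  ⇒ S*(1)=-
t_0: node(0,0) S=137.8000 payoff=0.0000 vs cont=3.9725 → 3.9725 [wait]  ⇒ S*(0)=-

price = 3.9725
boundary = - - - - - 69.8675 80.0331 69.8675
tree:
3.9725
6.3974 1.5468
10.0609 2.7388 0.3483
15.3665 4.7745 0.6933 0.0000
22.6273 8.1566 1.3798 0.0000 0.0000
31.8125 13.5550 2.7460 0.0000 0.0000 0.0000
40.6870 21.6469 5.4651 0.0000 0.0000 0.0000 0.0000
48.4342 31.8125 10.8767 0.0000 0.0000 0.0000 0.0000 0.0000
55.1974 40.6870 21.6469 0.0000 0.0000 0.0000 0.0000 0.0000 0.0000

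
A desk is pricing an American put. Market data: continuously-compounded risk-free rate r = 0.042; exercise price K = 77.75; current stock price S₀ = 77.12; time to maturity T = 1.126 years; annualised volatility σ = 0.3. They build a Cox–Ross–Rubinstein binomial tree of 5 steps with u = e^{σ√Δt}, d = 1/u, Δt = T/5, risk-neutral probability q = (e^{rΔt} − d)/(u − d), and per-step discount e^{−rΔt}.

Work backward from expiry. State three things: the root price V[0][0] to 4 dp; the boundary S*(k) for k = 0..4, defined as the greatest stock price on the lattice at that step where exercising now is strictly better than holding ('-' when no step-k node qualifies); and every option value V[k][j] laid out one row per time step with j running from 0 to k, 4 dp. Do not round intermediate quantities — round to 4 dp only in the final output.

params: Δt=0.22520 u=1.15300 d=0.86730 q=0.49773 e^(-rΔt)=0.99059
t_5 payoffs: 39.9037 27.4369 10.8635 0.0000 0.0000 0.0000
t_4: node(4,0) S=43.6368 payoff=34.1132 vs cont=33.3813 → 34.1132 [stop]  node(4,1) S=58.0109 payoff=19.7391 vs cont=19.0072 → 19.7391 [stop]  node(4,2) S=77.1200 payoff=0.6300 vs cont=5.4050 → 5.4050 [wait]  node(4,3) S=102.5237 payoff=0.0000 vs cont=0.0000 → 0.0000 [wait]  node(4,4) S=136.2955 payoff=0.0000 vs cont=0.0000 → 0.0000 [wait]  ⇒ S*(4)=58.0109
t_3: node(3,0) S=50.3131 payoff=27.4369 vs cont=26.7050 → 27.4369 [stop]  node(3,1) S=66.8865 payoff=10.8635 vs cont=12.4859 → 12.4859 [wait]  node(3,2) S=88.9192 payoff=0.0000 vs cont=2.6892 → 2.6892 [wait]  node(3,3) S=118.2097 payoff=0.0000 vs cont=0.0000 → 0.0000 [wait]  ⇒ S*(3)=50.3131
t_2: node(2,0) S=58.0109 payoff=19.7391 vs cont=19.8071 → 19.8071 [wait]  node(2,1) S=77.1200 payoff=0.6300 vs cont=7.5381 → 7.5381 [wait]  node(2,2) S=102.5237 payoff=0.0000 vs cont=1.3380 → 1.3380 [wait]  ⇒ S*(2)=-
t_1: node(1,0) S=66.8865 payoff=10.8635 vs cont=13.5715 → 13.5715 [wait]  node(1,1) S=88.9192 payoff=0.0000 vs cont=4.4102 → 4.4102 [wait]  ⇒ S*(1)=-
t_0: node(0,0) S=77.1200 payoff=0.6300 vs cont=8.9268 → 8.9268 [wait]  ⇒ S*(0)=-

price = 8.9268
boundary = - - - 50.3131 58.0109
tree:
8.9268
13.5715 4.4102
19.8071 7.5381 1.3380
27.4369 12.4859 2.6892 0.0000
34.1132 19.7391 5.4050 0.0000 0.0000
39.9037 27.4369 10.8635 0.0000 0.0000 0.0000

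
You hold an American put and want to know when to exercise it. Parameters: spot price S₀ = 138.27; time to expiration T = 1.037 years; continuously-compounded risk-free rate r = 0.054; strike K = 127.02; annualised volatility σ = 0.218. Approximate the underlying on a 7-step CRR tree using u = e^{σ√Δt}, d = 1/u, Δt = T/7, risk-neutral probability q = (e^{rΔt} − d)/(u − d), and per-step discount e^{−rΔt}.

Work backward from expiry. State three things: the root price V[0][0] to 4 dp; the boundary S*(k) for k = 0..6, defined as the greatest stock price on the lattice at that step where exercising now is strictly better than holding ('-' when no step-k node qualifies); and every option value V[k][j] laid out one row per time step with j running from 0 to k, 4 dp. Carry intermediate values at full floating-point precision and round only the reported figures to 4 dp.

price = 4.7112
boundary = - - - 107.4997 98.8478 107.4997 116.9089
tree:
4.7112
7.8392 1.9737
12.6275 3.6583 0.4908
19.5203 6.6295 1.0457 0.0000
28.1722 11.6431 2.2277 0.0000 0.0000
36.1278 19.5203 4.7460 0.0000 0.0000 0.0000
43.4430 28.1722 10.1111 0.0000 0.0000 0.0000 0.0000
50.1696 36.1278 19.5203 0.0000 0.0000 0.0000 0.0000 0.0000

params: Δt=0.14814 u=1.08753 d=0.91952 q=0.52684 e^(-rΔt)=0.99203
t_7 payoffs: 50.1696 36.1278 19.5203 0.0000 0.0000 0.0000 0.0000 0.0000
t_6: node(6,0) S=83.5770 payoff=43.4430 vs cont=42.4310 → 43.4430 [stop]  node(6,1) S=98.8478 payoff=28.1722 vs cont=27.1601 → 28.1722 [stop]  node(6,2) S=116.9089 payoff=10.1111 vs cont=9.1626 → 10.1111 [stop]  node(6,3) S=138.2700 payoff=0.0000 vs cont=0.0000 → 0.0000 [wait]  node(6,4) S=163.5341 payoff=0.0000 vs cont=0.0000 → 0.0000 [wait]  node(6,5) S=193.4144 payoff=0.0000 vs cont=0.0000 → 0.0000 [wait]  node(6,6) S=228.7544 payoff=0.0000 vs cont=0.0000 → 0.0000 [wait]  ⇒ S*(6)=116.9089
t_5: node(5,0) S=90.8922 payoff=36.1278 vs cont=35.1157 → 36.1278 [stop]  node(5,1) S=107.4997 payoff=19.5203 vs cont=18.5082 → 19.5203 [stop]  node(5,2) S=127.1416 payoff=0.0000 vs cont=4.7460 → 4.7460 [wait]  node(5,3) S=150.3724 payoff=0.0000 vs cont=0.0000 → 0.0000 [wait]  node(5,4) S=177.8479 payoff=0.0000 vs cont=0.0000 → 0.0000 [wait]  node(5,5) S=210.3435 payoff=0.0000 vs cont=0.0000 → 0.0000 [wait]  ⇒ S*(5)=107.4997
t_4: node(4,0) S=98.8478 payoff=28.1722 vs cont=27.1601 → 28.1722 [stop]  node(4,1) S=116.9089 payoff=10.1111 vs cont=11.6431 → 11.6431 [wait]  node(4,2) S=138.2700 payoff=0.0000 vs cont=2.2277 → 2.2277 [wait]  node(4,3) S=163.5341 payoff=0.0000 vs cont=0.0000 → 0.0000 [wait]  node(4,4) S=193.4144 payoff=0.0000 vs cont=0.0000 → 0.0000 [wait]  ⇒ S*(4)=98.8478
t_3: node(3,0) S=107.4997 payoff=19.5203 vs cont=19.3089 → 19.5203 [stop]  node(3,1) S=127.1416 payoff=0.0000 vs cont=6.6295 → 6.6295 [wait]  node(3,2) S=150.3724 payoff=0.0000 vs cont=1.0457 → 1.0457 [wait]  node(3,3) S=177.8479 payoff=0.0000 vs cont=0.0000 → 0.0000 [wait]  ⇒ S*(3)=107.4997
t_2: node(2,0) S=116.9089 payoff=10.1111 vs cont=12.6275 → 12.6275 [wait]  node(2,1) S=138.2700 payoff=0.0000 vs cont=3.6583 → 3.6583 [wait]  node(2,2) S=163.5341 payoff=0.0000 vs cont=0.4908 → 0.4908 [wait]  ⇒ S*(2)=-
t_1: node(1,0) S=127.1416 payoff=0.0000 vs cont=7.8392 → 7.8392 [wait]  node(1,1) S=150.3724 payoff=0.0000 vs cont=1.9737 → 1.9737 [wait]  ⇒ S*(1)=-
t_0: node(0,0) S=138.2700 payoff=0.0000 vs cont=4.7112 → 4.7112 [wait]  ⇒ S*(0)=-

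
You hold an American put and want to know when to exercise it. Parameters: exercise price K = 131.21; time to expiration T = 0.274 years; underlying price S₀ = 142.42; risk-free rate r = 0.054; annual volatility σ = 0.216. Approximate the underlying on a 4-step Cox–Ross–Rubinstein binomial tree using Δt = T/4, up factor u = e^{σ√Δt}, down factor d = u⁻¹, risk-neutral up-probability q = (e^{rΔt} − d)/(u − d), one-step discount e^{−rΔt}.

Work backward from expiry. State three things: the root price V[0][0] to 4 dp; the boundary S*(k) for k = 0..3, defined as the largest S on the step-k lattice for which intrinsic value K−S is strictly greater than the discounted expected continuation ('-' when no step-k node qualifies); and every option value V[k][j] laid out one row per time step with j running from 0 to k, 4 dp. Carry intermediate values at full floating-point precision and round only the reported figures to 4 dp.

price = 1.9009
boundary = - - - 120.2031
tree:
1.9009
3.4862 0.4430
6.2740 0.9237 0.0000
11.0069 1.9259 0.0000 0.0000
17.6138 4.0158 0.0000 0.0000 0.0000

params: Δt=0.06850 u=1.05816 d=0.94504 q=0.51863 e^(-rΔt)=0.99631
t_4 payoffs: 17.6138 4.0158 0.0000 0.0000 0.0000
t_3: node(3,0) S=120.2031 payoff=11.0069 vs cont=10.5225 → 11.0069 [stop]  node(3,1) S=134.5920 payoff=0.0000 vs cont=1.9259 → 1.9259 [wait]  node(3,2) S=150.7033 payoff=0.0000 vs cont=0.0000 → 0.0000 [wait]  node(3,3) S=168.7432 payoff=0.0000 vs cont=0.0000 → 0.0000 [wait]  ⇒ S*(3)=120.2031
t_2: node(2,0) S=127.1942 payoff=4.0158 vs cont=6.2740 → 6.2740 [wait]  node(2,1) S=142.4200 payoff=0.0000 vs cont=0.9237 → 0.9237 [wait]  node(2,2) S=159.4684 payoff=0.0000 vs cont=0.0000 → 0.0000 [wait]  ⇒ S*(2)=-
t_1: node(1,0) S=134.5920 payoff=0.0000 vs cont=3.4862 → 3.4862 [wait]  node(1,1) S=150.7033 payoff=0.0000 vs cont=0.4430 → 0.4430 [wait]  ⇒ S*(1)=-
t_0: node(0,0) S=142.4200 payoff=0.0000 vs cont=1.9009 → 1.9009 [wait]  ⇒ S*(0)=-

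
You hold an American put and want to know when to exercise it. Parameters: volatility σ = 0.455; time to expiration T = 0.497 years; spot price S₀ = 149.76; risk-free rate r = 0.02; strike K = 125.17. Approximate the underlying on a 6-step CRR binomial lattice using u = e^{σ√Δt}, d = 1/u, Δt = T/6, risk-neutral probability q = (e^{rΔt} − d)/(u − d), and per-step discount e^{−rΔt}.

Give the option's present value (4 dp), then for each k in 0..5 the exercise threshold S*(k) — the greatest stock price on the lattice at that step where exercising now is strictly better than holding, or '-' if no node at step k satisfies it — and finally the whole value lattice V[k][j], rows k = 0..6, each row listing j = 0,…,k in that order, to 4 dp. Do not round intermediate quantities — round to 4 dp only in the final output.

params: Δt=0.08283 u=1.13991 d=0.87726 q=0.47362 e^(-rΔt)=0.99834
t_6 payoffs: 56.9104 36.4732 9.9171 0.0000 0.0000 0.0000 0.0000
t_5: node(5,0) S=77.8101 payoff=47.3599 vs cont=47.1527 → 47.3599 [stop]  node(5,1) S=101.1067 payoff=24.0633 vs cont=23.8561 → 24.0633 [stop]  node(5,2) S=131.3784 payoff=0.0000 vs cont=5.2115 → 5.2115 [wait]  node(5,3) S=170.7135 payoff=0.0000 vs cont=0.0000 → 0.0000 [wait]  node(5,4) S=221.8256 payoff=0.0000 vs cont=0.0000 → 0.0000 [wait]  node(5,5) S=288.2410 payoff=0.0000 vs cont=0.0000 → 0.0000 [wait]  ⇒ S*(5)=101.1067
t_4: node(4,0) S=88.6968 payoff=36.4732 vs cont=36.2660 → 36.4732 [stop]  node(4,1) S=115.2529 payoff=9.9171 vs cont=15.1096 → 15.1096 [wait]  node(4,2) S=149.7600 payoff=0.0000 vs cont=2.7387 → 2.7387 [wait]  node(4,3) S=194.5986 payoff=0.0000 vs cont=0.0000 → 0.0000 [wait]  node(4,4) S=252.8621 payoff=0.0000 vs cont=0.0000 → 0.0000 [wait]  ⇒ S*(4)=88.6968
t_3: node(3,0) S=101.1067 payoff=24.0633 vs cont=26.3113 → 26.3113 [wait]  node(3,1) S=131.3784 payoff=0.0000 vs cont=9.2352 → 9.2352 [wait]  node(3,2) S=170.7135 payoff=0.0000 vs cont=1.4392 → 1.4392 [wait]  node(3,3) S=221.8256 payoff=0.0000 vs cont=0.0000 → 0.0000 [wait]  ⇒ S*(3)=-
t_2: node(2,0) S=115.2529 payoff=9.9171 vs cont=18.1935 → 18.1935 [wait]  node(2,1) S=149.7600 payoff=0.0000 vs cont=5.5337 → 5.5337 [wait]  node(2,2) S=194.5986 payoff=0.0000 vs cont=0.7563 → 0.7563 [wait]  ⇒ S*(2)=-
t_1: node(1,0) S=131.3784 payoff=0.0000 vs cont=12.1774 → 12.1774 [wait]  node(1,1) S=170.7135 payoff=0.0000 vs cont=3.2656 → 3.2656 [wait]  ⇒ S*(1)=-
t_0: node(0,0) S=149.7600 payoff=0.0000 vs cont=7.9434 → 7.9434 [wait]  ⇒ S*(0)=-

price = 7.9434
boundary = - - - - 88.6968 101.1067
tree:
7.9434
12.1774 3.2656
18.1935 5.5337 0.7563
26.3113 9.2352 1.4392 0.0000
36.4732 15.1096 2.7387 0.0000 0.0000
47.3599 24.0633 5.2115 0.0000 0.0000 0.0000
56.9104 36.4732 9.9171 0.0000 0.0000 0.0000 0.0000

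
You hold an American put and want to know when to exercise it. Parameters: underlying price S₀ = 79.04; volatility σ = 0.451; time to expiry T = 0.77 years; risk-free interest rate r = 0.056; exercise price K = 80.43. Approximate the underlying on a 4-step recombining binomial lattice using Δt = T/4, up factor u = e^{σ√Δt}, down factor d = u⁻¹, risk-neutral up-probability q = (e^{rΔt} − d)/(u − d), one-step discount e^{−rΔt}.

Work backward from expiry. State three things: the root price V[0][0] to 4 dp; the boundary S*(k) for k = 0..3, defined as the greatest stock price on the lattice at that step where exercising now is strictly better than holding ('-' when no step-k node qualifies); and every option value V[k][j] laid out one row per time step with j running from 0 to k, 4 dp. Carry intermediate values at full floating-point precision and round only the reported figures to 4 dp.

price = 11.4408
boundary = - - 53.2077 64.8501
tree:
11.4408
18.0253 4.5069
27.2223 8.3865 0.3708
36.7746 15.5799 0.7179 0.0000
44.6119 27.2223 1.3900 0.0000 0.0000

params: Δt=0.19250 u=1.21881 d=0.82047 q=0.47790 e^(-rΔt)=0.98928
t_4 payoffs: 44.6119 27.2223 1.3900 0.0000 0.0000
t_3: node(3,0) S=43.6554 payoff=36.7746 vs cont=35.9122 → 36.7746 [stop]  node(3,1) S=64.8501 payoff=15.5799 vs cont=14.7175 → 15.5799 [stop]  node(3,2) S=96.3348 payoff=0.0000 vs cont=0.7179 → 0.7179 [wait]  node(3,3) S=143.1053 payoff=0.0000 vs cont=0.0000 → 0.0000 [wait]  ⇒ S*(3)=64.8501
t_2: node(2,0) S=53.2077 payoff=27.2223 vs cont=26.3599 → 27.2223 [stop]  node(2,1) S=79.0400 payoff=1.3900 vs cont=8.3865 → 8.3865 [wait]  node(2,2) S=117.4139 payoff=0.0000 vs cont=0.3708 → 0.3708 [wait]  ⇒ S*(2)=53.2077
t_1: node(1,0) S=64.8501 payoff=15.5799 vs cont=18.0253 → 18.0253 [wait]  node(1,1) S=96.3348 payoff=0.0000 vs cont=4.5069 → 4.5069 [wait]  ⇒ S*(1)=-
t_0: node(0,0) S=79.0400 payoff=1.3900 vs cont=11.4408 → 11.4408 [wait]  ⇒ S*(0)=-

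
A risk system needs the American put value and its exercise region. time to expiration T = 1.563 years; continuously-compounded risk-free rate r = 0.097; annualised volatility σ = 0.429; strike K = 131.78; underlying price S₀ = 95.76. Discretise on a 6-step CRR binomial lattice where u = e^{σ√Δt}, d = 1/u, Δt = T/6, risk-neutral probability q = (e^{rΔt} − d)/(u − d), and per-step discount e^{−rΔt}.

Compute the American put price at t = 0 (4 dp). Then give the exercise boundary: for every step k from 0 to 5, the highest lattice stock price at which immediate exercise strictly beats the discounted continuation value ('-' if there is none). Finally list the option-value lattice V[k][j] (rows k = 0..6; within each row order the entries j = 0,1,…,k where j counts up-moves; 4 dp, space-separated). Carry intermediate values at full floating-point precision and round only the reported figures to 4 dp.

params: Δt=0.26050 u=1.24478 d=0.80336 q=0.50345 e^(-rΔt)=0.97505
t_6 payoffs: 106.0387 91.8945 69.9784 36.0200 0.0000 0.0000 0.0000
t_5: node(5,0) S=32.0422 payoff=99.7378 vs cont=96.4496 → 99.7378 [stop]  node(5,1) S=49.6486 payoff=82.1314 vs cont=78.8432 → 82.1314 [stop]  node(5,2) S=76.9293 payoff=54.8507 vs cont=51.5625 → 54.8507 [stop]  node(5,3) S=119.2001 payoff=12.5799 vs cont=17.4394 → 17.4394 [wait]  node(5,4) S=184.6975 payoff=0.0000 vs cont=0.0000 → 0.0000 [wait]  node(5,5) S=286.1843 payoff=0.0000 vs cont=0.0000 → 0.0000 [wait]  ⇒ S*(5)=76.9293
t_4: node(4,0) S=39.8855 payoff=91.8945 vs cont=88.6064 → 91.8945 [stop]  node(4,1) S=61.8016 payoff=69.9784 vs cont=66.6903 → 69.9784 [stop]  node(4,2) S=95.7600 payoff=36.0200 vs cont=35.1173 → 36.0200 [stop]  node(4,3) S=148.3778 payoff=0.0000 vs cont=8.4435 → 8.4435 [wait]  node(4,4) S=229.9077 payoff=0.0000 vs cont=0.0000 → 0.0000 [wait]  ⇒ S*(4)=95.7600
t_3: node(3,0) S=49.6486 payoff=82.1314 vs cont=78.8432 → 82.1314 [stop]  node(3,1) S=76.9293 payoff=54.8507 vs cont=51.5625 → 54.8507 [stop]  node(3,2) S=119.2001 payoff=12.5799 vs cont=21.5842 → 21.5842 [wait]  node(3,3) S=184.6975 payoff=0.0000 vs cont=4.0880 → 4.0880 [wait]  ⇒ S*(3)=76.9293
t_2: node(2,0) S=61.8016 payoff=69.9784 vs cont=66.6903 → 69.9784 [stop]  node(2,1) S=95.7600 payoff=36.0200 vs cont=37.1519 → 37.1519 [wait]  node(2,2) S=148.3778 payoff=0.0000 vs cont=12.4570 → 12.4570 [wait]  ⇒ S*(2)=61.8016
t_1: node(1,0) S=76.9293 payoff=54.8507 vs cont=52.1182 → 54.8507 [stop]  node(1,1) S=119.2001 payoff=12.5799 vs cont=24.1024 → 24.1024 [wait]  ⇒ S*(1)=76.9293
t_0: node(0,0) S=95.7600 payoff=36.0200 vs cont=38.3881 → 38.3881 [wait]  ⇒ S*(0)=-

price = 38.3881
boundary = - 76.9293 61.8016 76.9293 95.7600 76.9293
tree:
38.3881
54.8507 24.1024
69.9784 37.1519 12.4570
82.1314 54.8507 21.5842 4.0880
91.8945 69.9784 36.0200 8.4435 0.0000
99.7378 82.1314 54.8507 17.4394 0.0000 0.0000
106.0387 91.8945 69.9784 36.0200 0.0000 0.0000 0.0000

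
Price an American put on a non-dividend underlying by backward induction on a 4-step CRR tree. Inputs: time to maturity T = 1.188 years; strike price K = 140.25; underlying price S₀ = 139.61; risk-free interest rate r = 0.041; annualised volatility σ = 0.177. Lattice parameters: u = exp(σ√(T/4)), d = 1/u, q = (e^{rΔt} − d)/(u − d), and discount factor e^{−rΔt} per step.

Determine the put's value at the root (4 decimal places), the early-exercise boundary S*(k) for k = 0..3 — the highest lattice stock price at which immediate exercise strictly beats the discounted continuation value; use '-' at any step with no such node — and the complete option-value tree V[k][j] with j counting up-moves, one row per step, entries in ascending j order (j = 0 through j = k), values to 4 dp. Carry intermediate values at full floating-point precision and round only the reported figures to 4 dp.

price = 8.2938
boundary = - - 115.1149 126.7722
tree:
8.2938
14.7901 2.9329
25.1351 6.2891 0.1326
35.7204 13.4778 0.2913 0.0000
45.3324 25.1351 0.6400 0.0000 0.0000

params: Δt=0.29700 u=1.10127 d=0.90805 q=0.53931 e^(-rΔt)=0.98790
t_4 payoffs: 45.3324 25.1351 0.6400 0.0000 0.0000
t_3: node(3,0) S=104.5296 payoff=35.7204 vs cont=34.0230 → 35.7204 [stop]  node(3,1) S=126.7722 payoff=13.4778 vs cont=11.7803 → 13.4778 [stop]  node(3,2) S=153.7478 payoff=0.0000 vs cont=0.2913 → 0.2913 [wait]  node(3,3) S=186.4635 payoff=0.0000 vs cont=0.0000 → 0.0000 [wait]  ⇒ S*(3)=126.7722
t_2: node(2,0) S=115.1149 payoff=25.1351 vs cont=23.4376 → 25.1351 [stop]  node(2,1) S=139.6100 payoff=0.6400 vs cont=6.2891 → 6.2891 [wait]  node(2,2) S=169.3173 payoff=0.0000 vs cont=0.1326 → 0.1326 [wait]  ⇒ S*(2)=115.1149
t_1: node(1,0) S=126.7722 payoff=13.4778 vs cont=14.7901 → 14.7901 [wait]  node(1,1) S=153.7478 payoff=0.0000 vs cont=2.9329 → 2.9329 [wait]  ⇒ S*(1)=-
t_0: node(0,0) S=139.6100 payoff=0.6400 vs cont=8.2938 → 8.2938 [wait]  ⇒ S*(0)=-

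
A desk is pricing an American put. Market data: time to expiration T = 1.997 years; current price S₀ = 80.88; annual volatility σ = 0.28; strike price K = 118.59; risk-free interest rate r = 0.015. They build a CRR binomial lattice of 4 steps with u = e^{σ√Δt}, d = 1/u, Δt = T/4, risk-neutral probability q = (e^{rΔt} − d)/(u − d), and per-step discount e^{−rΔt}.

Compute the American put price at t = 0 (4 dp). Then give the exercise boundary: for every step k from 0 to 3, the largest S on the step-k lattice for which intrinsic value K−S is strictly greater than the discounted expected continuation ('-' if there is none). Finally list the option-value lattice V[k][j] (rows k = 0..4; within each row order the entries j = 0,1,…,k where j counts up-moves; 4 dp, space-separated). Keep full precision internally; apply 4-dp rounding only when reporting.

params: Δt=0.49925 u=1.21877 d=0.82050 q=0.46957 e^(-rΔt)=0.99254
t_4 payoffs: 81.9331 64.1399 37.7100 0.0000 0.0000
t_3: node(3,0) S=44.6763 payoff=73.9137 vs cont=73.0290 → 73.9137 [stop]  node(3,1) S=66.3620 payoff=52.2280 vs cont=51.3432 → 52.2280 [stop]  node(3,2) S=98.5740 payoff=20.0160 vs cont=19.8531 → 20.0160 [stop]  node(3,3) S=146.4217 payoff=0.0000 vs cont=0.0000 → 0.0000 [wait]  ⇒ S*(3)=98.5740
t_2: node(2,0) S=54.4501 payoff=64.1399 vs cont=63.2552 → 64.1399 [stop]  node(2,1) S=80.8800 payoff=37.7100 vs cont=36.8252 → 37.7100 [stop]  node(2,2) S=120.1390 payoff=0.0000 vs cont=10.5378 → 10.5378 [wait]  ⇒ S*(2)=80.8800
t_1: node(1,0) S=66.3620 payoff=52.2280 vs cont=51.3432 → 52.2280 [stop]  node(1,1) S=98.5740 payoff=20.0160 vs cont=24.7645 → 24.7645 [wait]  ⇒ S*(1)=66.3620
t_0: node(0,0) S=80.8800 payoff=37.7100 vs cont=39.0384 → 39.0384 [wait]  ⇒ S*(0)=-

price = 39.0384
boundary = - 66.3620 80.8800 98.5740
tree:
39.0384
52.2280 24.7645
64.1399 37.7100 10.5378
73.9137 52.2280 20.0160 0.0000
81.9331 64.1399 37.7100 0.0000 0.0000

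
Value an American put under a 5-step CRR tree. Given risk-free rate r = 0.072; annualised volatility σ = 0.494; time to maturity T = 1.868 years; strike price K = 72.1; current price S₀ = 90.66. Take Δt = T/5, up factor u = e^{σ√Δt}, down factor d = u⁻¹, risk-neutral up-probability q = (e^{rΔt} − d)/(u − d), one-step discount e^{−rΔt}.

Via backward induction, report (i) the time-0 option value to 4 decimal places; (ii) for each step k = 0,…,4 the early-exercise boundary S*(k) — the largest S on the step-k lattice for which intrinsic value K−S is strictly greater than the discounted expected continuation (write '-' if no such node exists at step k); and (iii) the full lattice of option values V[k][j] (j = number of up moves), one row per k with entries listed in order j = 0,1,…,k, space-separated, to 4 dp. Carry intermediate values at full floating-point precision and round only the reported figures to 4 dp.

price = 10.0116
boundary = - - - 36.6450 49.5619
tree:
10.0116
15.7945 4.0600
24.1743 7.2449 0.6978
35.4550 12.8342 1.3513 0.0000
45.0055 22.5381 2.6170 0.0000 0.0000
52.0670 35.4550 5.0680 0.0000 0.0000 0.0000

params: Δt=0.37360 u=1.35249 d=0.73938 q=0.46955 e^(-rΔt)=0.97346
t_5 payoffs: 52.0670 35.4550 5.0680 0.0000 0.0000 0.0000
t_4: node(4,0) S=27.0945 payoff=45.0055 vs cont=43.0920 → 45.0055 [stop]  node(4,1) S=49.5619 payoff=22.5381 vs cont=20.6245 → 22.5381 [stop]  node(4,2) S=90.6600 payoff=0.0000 vs cont=2.6170 → 2.6170 [wait]  node(4,3) S=165.8377 payoff=0.0000 vs cont=0.0000 → 0.0000 [wait]  node(4,4) S=303.3549 payoff=0.0000 vs cont=0.0000 → 0.0000 [wait]  ⇒ S*(4)=49.5619
t_3: node(3,0) S=36.6450 payoff=35.4550 vs cont=33.5415 → 35.4550 [stop]  node(3,1) S=67.0320 payoff=5.0680 vs cont=12.8342 → 12.8342 [wait]  node(3,2) S=122.6167 payoff=0.0000 vs cont=1.3513 → 1.3513 [wait]  node(3,3) S=224.2937 payoff=0.0000 vs cont=0.0000 → 0.0000 [wait]  ⇒ S*(3)=36.6450
t_2: node(2,0) S=49.5619 payoff=22.5381 vs cont=24.1743 → 24.1743 [wait]  node(2,1) S=90.6600 payoff=0.0000 vs cont=7.2449 → 7.2449 [wait]  node(2,2) S=165.8377 payoff=0.0000 vs cont=0.6978 → 0.6978 [wait]  ⇒ S*(2)=-
t_1: node(1,0) S=67.0320 payoff=5.0680 vs cont=15.7945 → 15.7945 [wait]  node(1,1) S=122.6167 payoff=0.0000 vs cont=4.0600 → 4.0600 [wait]  ⇒ S*(1)=-
t_0: node(0,0) S=90.6600 payoff=0.0000 vs cont=10.0116 → 10.0116 [wait]  ⇒ S*(0)=-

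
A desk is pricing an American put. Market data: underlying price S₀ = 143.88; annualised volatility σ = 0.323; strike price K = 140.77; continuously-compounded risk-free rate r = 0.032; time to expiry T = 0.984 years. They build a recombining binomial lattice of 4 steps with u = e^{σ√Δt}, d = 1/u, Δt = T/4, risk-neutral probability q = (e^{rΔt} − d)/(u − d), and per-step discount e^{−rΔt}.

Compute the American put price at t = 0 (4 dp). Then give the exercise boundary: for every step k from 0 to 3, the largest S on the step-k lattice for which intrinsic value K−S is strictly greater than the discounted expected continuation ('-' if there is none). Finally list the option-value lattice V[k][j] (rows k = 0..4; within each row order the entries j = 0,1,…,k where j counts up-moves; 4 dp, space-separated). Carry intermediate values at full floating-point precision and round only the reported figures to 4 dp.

price = 14.1730
boundary = - - 104.4360 88.9764
tree:
14.1730
23.1480 4.8585
36.3340 9.5011 0.0000
51.7936 18.5799 0.0000 0.0000
64.9647 36.3340 0.0000 0.0000 0.0000

Δt=0.24600, u=1.17375, d=0.85197, q=0.48460, disc=e^(-rΔt)=0.99216
k=4 terminal: V=max(K-S,0) → 64.9647 36.3340 0.0000 0.0000 0.0000
k=3: j=0 S=88.9764 intr=51.7936 cont=50.6898 V=51.7936[EX]; j=1 S=122.5816 intr=18.1884 cont=18.5799 V=18.5799[hold]; j=2 S=168.8790 intr=0.0000 cont=0.0000 V=0.0000[hold]; j=3 S=232.6623 intr=0.0000 cont=0.0000 V=0.0000[hold]  S*(3)=88.9764
k=2: j=0 S=104.4360 intr=36.3340 cont=35.4185 V=36.3340[EX]; j=1 S=143.8800 intr=0.0000 cont=9.5011 V=9.5011[hold]; j=2 S=198.2215 intr=0.0000 cont=0.0000 V=0.0000[hold]  S*(2)=104.4360
k=1: j=0 S=122.5816 intr=18.1884 cont=23.1480 V=23.1480[hold]; j=1 S=168.8790 intr=0.0000 cont=4.8585 V=4.8585[hold]  S*(1)=-
k=0: j=0 S=143.8800 intr=0.0000 cont=14.1730 V=14.1730[hold]  S*(0)=-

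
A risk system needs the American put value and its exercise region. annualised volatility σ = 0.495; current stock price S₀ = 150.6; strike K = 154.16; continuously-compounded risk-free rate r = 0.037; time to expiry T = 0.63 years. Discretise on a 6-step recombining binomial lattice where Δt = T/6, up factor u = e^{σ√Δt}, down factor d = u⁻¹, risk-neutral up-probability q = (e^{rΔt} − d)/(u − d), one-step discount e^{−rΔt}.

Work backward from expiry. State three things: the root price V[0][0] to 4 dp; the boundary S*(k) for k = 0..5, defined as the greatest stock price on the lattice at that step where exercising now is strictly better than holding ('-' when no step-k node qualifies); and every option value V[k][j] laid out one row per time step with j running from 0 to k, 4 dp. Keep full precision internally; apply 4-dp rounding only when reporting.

Δt=0.10500  u=1.17398  d=0.85180  q=0.47207  discount=0.99612
step 6 (expiry): payoffs max(K−S,0) = 96.6340 74.8762 44.8890 3.5600 0.0000 0.0000 0.0000
step 5: (k=5,j=0): S=67.5343, (K−S)⁺=86.6257, hold=86.0279 ⇒ V=86.6257 exercise | (k=5,j=1): S=93.0775, (K−S)⁺=61.0825, hold=60.4848 ⇒ V=61.0825 exercise | (k=5,j=2): S=128.2817, (K−S)⁺=25.8783, hold=25.2805 ⇒ V=25.8783 exercise | (k=5,j=3): S=176.8011, (K−S)⁺=0.0000, hold=1.8721 ⇒ V=1.8721 continue | (k=5,j=4): S=243.6718, (K−S)⁺=0.0000, hold=0.0000 ⇒ V=0.0000 continue | (k=5,j=5): S=335.8347, (K−S)⁺=0.0000, hold=0.0000 ⇒ V=0.0000 continue  boundary S*=128.2817
step 4: (k=4,j=0): S=79.2838, (K−S)⁺=74.8762, hold=74.2784 ⇒ V=74.8762 exercise | (k=4,j=1): S=109.2710, (K−S)⁺=44.8890, hold=44.2913 ⇒ V=44.8890 exercise | (k=4,j=2): S=150.6000, (K−S)⁺=3.5600, hold=14.4893 ⇒ V=14.4893 continue | (k=4,j=3): S=207.5607, (K−S)⁺=0.0000, hold=0.9845 ⇒ V=0.9845 continue | (k=4,j=4): S=286.0655, (K−S)⁺=0.0000, hold=0.0000 ⇒ V=0.0000 continue  boundary S*=109.2710
step 3: (k=3,j=0): S=93.0775, (K−S)⁺=61.0825, hold=60.4848 ⇒ V=61.0825 exercise | (k=3,j=1): S=128.2817, (K−S)⁺=25.8783, hold=30.4199 ⇒ V=30.4199 continue | (k=3,j=2): S=176.8011, (K−S)⁺=0.0000, hold=8.0827 ⇒ V=8.0827 continue | (k=3,j=3): S=243.6718, (K−S)⁺=0.0000, hold=0.5178 ⇒ V=0.5178 continue  boundary S*=93.0775
step 2: (k=2,j=0): S=109.2710, (K−S)⁺=44.8890, hold=46.4269 ⇒ V=46.4269 continue | (k=2,j=1): S=150.6000, (K−S)⁺=3.5600, hold=19.7981 ⇒ V=19.7981 continue | (k=2,j=2): S=207.5607, (K−S)⁺=0.0000, hold=4.4940 ⇒ V=4.4940 continue  boundary S*=-
step 1: (k=1,j=0): S=128.2817, (K−S)⁺=25.8783, hold=33.7250 ⇒ V=33.7250 continue | (k=1,j=1): S=176.8011, (K−S)⁺=0.0000, hold=12.5248 ⇒ V=12.5248 continue  boundary S*=-
step 0: (k=0,j=0): S=150.6000, (K−S)⁺=3.5600, hold=23.6251 ⇒ V=23.6251 continue  boundary S*=-

price = 23.6251
boundary = - - - 93.0775 109.2710 128.2817
tree:
23.6251
33.7250 12.5248
46.4269 19.7981 4.4940
61.0825 30.4199 8.0827 0.5178
74.8762 44.8890 14.4893 0.9845 0.0000
86.6257 61.0825 25.8783 1.8721 0.0000 0.0000
96.6340 74.8762 44.8890 3.5600 0.0000 0.0000 0.0000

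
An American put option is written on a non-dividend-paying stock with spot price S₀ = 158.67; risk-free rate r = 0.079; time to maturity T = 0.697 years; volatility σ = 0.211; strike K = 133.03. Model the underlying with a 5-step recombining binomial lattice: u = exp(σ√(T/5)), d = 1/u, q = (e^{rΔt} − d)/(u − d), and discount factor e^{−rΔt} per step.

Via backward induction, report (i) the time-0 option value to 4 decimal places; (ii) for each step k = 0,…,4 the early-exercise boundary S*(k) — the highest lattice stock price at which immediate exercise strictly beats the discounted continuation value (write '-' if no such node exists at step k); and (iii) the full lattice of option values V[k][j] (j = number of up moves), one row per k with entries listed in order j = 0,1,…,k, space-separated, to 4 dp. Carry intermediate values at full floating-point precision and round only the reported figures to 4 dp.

price = 1.3336
boundary = - - - - 115.7819
tree:
1.3336
2.6287 0.3030
5.0783 0.6816 0.0000
9.5456 1.5332 0.0000 0.0000
17.2481 3.4488 0.0000 0.0000 0.0000
26.0193 7.7580 0.0000 0.0000 0.0000 0.0000

params: Δt=0.13940 u=1.08197 d=0.92424 q=0.55052 e^(-rΔt)=0.98905
t_5 payoffs: 26.0193 7.7580 0.0000 0.0000 0.0000 0.0000
t_4: node(4,0) S=115.7819 payoff=17.2481 vs cont=15.7911 → 17.2481 [stop]  node(4,1) S=135.5401 payoff=0.0000 vs cont=3.4488 → 3.4488 [wait]  node(4,2) S=158.6700 payoff=0.0000 vs cont=0.0000 → 0.0000 [wait]  node(4,3) S=185.7470 payoff=0.0000 vs cont=0.0000 → 0.0000 [wait]  node(4,4) S=217.4448 payoff=0.0000 vs cont=0.0000 → 0.0000 [wait]  ⇒ S*(4)=115.7819
t_3: node(3,0) S=125.2720 payoff=7.7580 vs cont=9.5456 → 9.5456 [wait]  node(3,1) S=146.6497 payoff=0.0000 vs cont=1.5332 → 1.5332 [wait]  node(3,2) S=171.6755 payoff=0.0000 vs cont=0.0000 → 0.0000 [wait]  node(3,3) S=200.9720 payoff=0.0000 vs cont=0.0000 → 0.0000 [wait]  ⇒ S*(3)=-
t_2: node(2,0) S=135.5401 payoff=0.0000 vs cont=5.0783 → 5.0783 [wait]  node(2,1) S=158.6700 payoff=0.0000 vs cont=0.6816 → 0.6816 [wait]  node(2,2) S=185.7470 payoff=0.0000 vs cont=0.0000 → 0.0000 [wait]  ⇒ S*(2)=-
t_1: node(1,0) S=146.6497 payoff=0.0000 vs cont=2.6287 → 2.6287 [wait]  node(1,1) S=171.6755 payoff=0.0000 vs cont=0.3030 → 0.3030 [wait]  ⇒ S*(1)=-
t_0: node(0,0) S=158.6700 payoff=0.0000 vs cont=1.3336 → 1.3336 [wait]  ⇒ S*(0)=-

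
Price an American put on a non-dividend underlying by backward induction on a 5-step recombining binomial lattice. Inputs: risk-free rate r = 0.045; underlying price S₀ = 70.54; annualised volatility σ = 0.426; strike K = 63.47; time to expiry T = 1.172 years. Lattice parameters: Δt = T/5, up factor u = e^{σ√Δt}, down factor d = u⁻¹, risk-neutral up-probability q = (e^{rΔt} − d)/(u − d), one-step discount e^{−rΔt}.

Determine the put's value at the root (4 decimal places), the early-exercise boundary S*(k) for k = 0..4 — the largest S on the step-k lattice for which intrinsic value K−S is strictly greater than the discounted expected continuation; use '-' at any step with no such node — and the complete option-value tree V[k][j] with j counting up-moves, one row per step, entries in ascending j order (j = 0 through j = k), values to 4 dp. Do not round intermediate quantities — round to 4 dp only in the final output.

Δt=0.23440, u=1.22906, d=0.81363, q=0.47415, disc=e^(-rΔt)=0.98951
k=5 terminal: V=max(K-S,0) → 38.3179 25.4756 6.0764 0.0000 0.0000 0.0000
k=4: j=0 S=30.9134 intr=32.5566 cont=31.8906 V=32.5566[EX]; j=1 S=46.6972 intr=16.7728 cont=16.1068 V=16.7728[EX]; j=2 S=70.5400 intr=0.0000 cont=3.1618 V=3.1618[hold]; j=3 S=106.5564 intr=0.0000 cont=0.0000 V=0.0000[hold]; j=4 S=160.9622 intr=0.0000 cont=0.0000 V=0.0000[hold]  S*(4)=46.6972
k=3: j=0 S=37.9944 intr=25.4756 cont=24.8097 V=25.4756[EX]; j=1 S=57.3936 intr=6.0764 cont=10.2109 V=10.2109[hold]; j=2 S=86.6977 intr=0.0000 cont=1.6452 V=1.6452[hold]; j=3 S=130.9639 intr=0.0000 cont=0.0000 V=0.0000[hold]  S*(3)=37.9944
k=2: j=0 S=46.6972 intr=16.7728 cont=18.0466 V=18.0466[hold]; j=1 S=70.5400 intr=0.0000 cont=6.0850 V=6.0850[hold]; j=2 S=106.5564 intr=0.0000 cont=0.8561 V=0.8561[hold]  S*(2)=-
k=1: j=0 S=57.3936 intr=6.0764 cont=12.2452 V=12.2452[hold]; j=1 S=86.6977 intr=0.0000 cont=3.5679 V=3.5679[hold]  S*(1)=-
k=0: j=0 S=70.5400 intr=0.0000 cont=8.0456 V=8.0456[hold]  S*(0)=-

price = 8.0456
boundary = - - - 37.9944 46.6972
tree:
8.0456
12.2452 3.5679
18.0466 6.0850 0.8561
25.4756 10.2109 1.6452 0.0000
32.5566 16.7728 3.1618 0.0000 0.0000
38.3179 25.4756 6.0764 0.0000 0.0000 0.0000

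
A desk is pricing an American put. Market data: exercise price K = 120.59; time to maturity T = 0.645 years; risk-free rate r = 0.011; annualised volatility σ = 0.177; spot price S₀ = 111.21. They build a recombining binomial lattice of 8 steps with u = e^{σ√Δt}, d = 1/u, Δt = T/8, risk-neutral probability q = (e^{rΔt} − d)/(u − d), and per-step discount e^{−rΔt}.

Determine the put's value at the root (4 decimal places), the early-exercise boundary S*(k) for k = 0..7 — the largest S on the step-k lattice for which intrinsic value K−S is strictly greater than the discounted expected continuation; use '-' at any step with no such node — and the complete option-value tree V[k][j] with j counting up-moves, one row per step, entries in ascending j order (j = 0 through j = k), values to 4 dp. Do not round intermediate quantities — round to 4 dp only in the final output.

Δt=0.08063, u=1.05154, d=0.95098, q=0.49626, disc=e^(-rΔt)=0.99911
k=8 terminal: V=max(K-S,0) → 46.1976 38.3312 29.6330 20.0150 9.3800 0.0000 0.0000 0.0000 0.0000
k=7: j=0 S=78.2268 intr=42.3632 cont=42.2563 V=42.3632[EX]; j=1 S=86.4986 intr=34.0914 cont=33.9845 V=34.0914[EX]; j=2 S=95.6452 intr=24.9448 cont=24.8379 V=24.9448[EX]; j=3 S=105.7589 intr=14.8311 cont=14.7242 V=14.8311[EX]; j=4 S=116.9421 intr=3.6479 cont=4.7209 V=4.7209[hold]; j=5 S=129.3078 intr=0.0000 cont=0.0000 V=0.0000[hold]; j=6 S=142.9810 intr=0.0000 cont=0.0000 V=0.0000[hold]; j=7 S=158.1001 intr=0.0000 cont=0.0000 V=0.0000[hold]  S*(7)=105.7589
k=6: j=0 S=82.2588 intr=38.3312 cont=38.2243 V=38.3312[EX]; j=1 S=90.9570 intr=29.6330 cont=29.5261 V=29.6330[EX]; j=2 S=100.5750 intr=20.0150 cont=19.9081 V=20.0150[EX]; j=3 S=111.2100 intr=9.3800 cont=9.8051 V=9.8051[hold]; j=4 S=122.9696 intr=0.0000 cont=2.3760 V=2.3760[hold]; j=5 S=135.9726 intr=0.0000 cont=0.0000 V=0.0000[hold]; j=6 S=150.3507 intr=0.0000 cont=0.0000 V=0.0000[hold]  S*(6)=100.5750
k=5: j=0 S=86.4986 intr=34.0914 cont=33.9845 V=34.0914[EX]; j=1 S=95.6452 intr=24.9448 cont=24.8379 V=24.9448[EX]; j=2 S=105.7589 intr=14.8311 cont=14.9350 V=14.9350[hold]; j=3 S=116.9421 intr=3.6479 cont=6.1129 V=6.1129[hold]; j=4 S=129.3078 intr=0.0000 cont=1.1958 V=1.1958[hold]; j=5 S=142.9810 intr=0.0000 cont=0.0000 V=0.0000[hold]  S*(5)=95.6452
k=4: j=0 S=90.9570 intr=29.6330 cont=29.5261 V=29.6330[EX]; j=1 S=100.5750 intr=20.0150 cont=19.9596 V=20.0150[EX]; j=2 S=111.2100 intr=9.3800 cont=10.5475 V=10.5475[hold]; j=3 S=122.9696 intr=0.0000 cont=3.6695 V=3.6695[hold]; j=4 S=135.9726 intr=0.0000 cont=0.6018 V=0.6018[hold]  S*(4)=100.5750
k=3: j=0 S=95.6452 intr=24.9448 cont=24.8379 V=24.9448[EX]; j=1 S=105.7589 intr=14.8311 cont=15.3031 V=15.3031[hold]; j=2 S=116.9421 intr=3.6479 cont=7.1279 V=7.1279[hold]; j=3 S=129.3078 intr=0.0000 cont=2.1452 V=2.1452[hold]  S*(3)=95.6452
k=2: j=0 S=100.5750 intr=20.0150 cont=20.1421 V=20.1421[hold]; j=1 S=111.2100 intr=9.3800 cont=11.2361 V=11.2361[hold]; j=2 S=122.9696 intr=0.0000 cont=4.6511 V=4.6511[hold]  S*(2)=-
k=1: j=0 S=105.7589 intr=14.8311 cont=15.7085 V=15.7085[hold]; j=1 S=116.9421 intr=3.6479 cont=7.9611 V=7.9611[hold]  S*(1)=-
k=0: j=0 S=111.2100 intr=9.3800 cont=11.8533 V=11.8533[hold]  S*(0)=-

price = 11.8533
boundary = - - - 95.6452 100.5750 95.6452 100.5750 105.7589
tree:
11.8533
15.7085 7.9611
20.1421 11.2361 4.6511
24.9448 15.3031 7.1279 2.1452
29.6330 20.0150 10.5475 3.6695 0.6018
34.0914 24.9448 14.9350 6.1129 1.1958 0.0000
38.3312 29.6330 20.0150 9.8051 2.3760 0.0000 0.0000
42.3632 34.0914 24.9448 14.8311 4.7209 0.0000 0.0000 0.0000
46.1976 38.3312 29.6330 20.0150 9.3800 0.0000 0.0000 0.0000 0.0000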